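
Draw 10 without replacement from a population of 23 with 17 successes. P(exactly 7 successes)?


P(X=7) = C(17,7)*C(6,3) / C(23,10)
= 19448*20 / 1144066
= 388960/1144066 = 1040/3059

1040/3059


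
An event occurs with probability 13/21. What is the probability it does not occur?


P(A') = 1 - P(A) = 1 - 13/21 = 8/21

8/21


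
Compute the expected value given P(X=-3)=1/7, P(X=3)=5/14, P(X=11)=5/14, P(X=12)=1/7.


E[X] = sum(x * P(x))
= -3*1/7 + 3*5/14 + 11*5/14 + 12*1/7
= 44/7

44/7


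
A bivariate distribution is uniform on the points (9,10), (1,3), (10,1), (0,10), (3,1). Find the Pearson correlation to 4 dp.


Cov(X,Y) = -1.8000, Var(X) = 17.0400, Var(Y) = 17.2000
rho = Cov/(sqrt(VarX)*sqrt(VarY)) = -0.1051

-0.1051


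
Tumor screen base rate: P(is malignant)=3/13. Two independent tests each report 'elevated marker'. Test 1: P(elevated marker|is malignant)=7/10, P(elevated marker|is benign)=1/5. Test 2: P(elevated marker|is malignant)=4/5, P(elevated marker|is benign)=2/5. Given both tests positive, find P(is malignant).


After test 1: P(+) = 7/10*3/13 + 1/5*10/13 = 41/130
P(B|+) = (21/130)/(41/130) = 21/41
After test 2 (use post1 as new prior): P(+) = 4/5*21/41 + 2/5*20/41 = 124/205
P(B|+,+) = (84/205)/(124/205) = 21/31

21/31


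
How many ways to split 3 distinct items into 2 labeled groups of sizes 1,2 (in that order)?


3! = 6
Denominator: 1!=1 * 2!=2
Coefficient = 6 / 2 = 3

3


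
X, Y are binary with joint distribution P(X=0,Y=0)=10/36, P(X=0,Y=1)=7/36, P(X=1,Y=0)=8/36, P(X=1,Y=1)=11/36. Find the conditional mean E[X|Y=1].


P(Y=1) = 18/36
E[X|Y=1] = (0*7 + 1*11)/18 = 11/18

11/18


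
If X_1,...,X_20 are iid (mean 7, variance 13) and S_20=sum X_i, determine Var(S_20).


By independence, Var(S_n) = n*Var(X_1) = 20*13 = 260

260


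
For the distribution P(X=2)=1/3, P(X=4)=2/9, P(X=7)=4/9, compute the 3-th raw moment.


E[X^3] = sum(x^3 * P(x))
= 8*1/3 + 64*2/9 + 343*4/9
= 508/3

508/3


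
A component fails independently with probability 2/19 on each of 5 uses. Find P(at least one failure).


P(at least one) = 1 - P(none)
P(none) = (1 - 2/19)^5 = (17/19)^5 = 1419857/2476099
P(at least one) = 1 - 1419857/2476099 = 1056242/2476099

1056242/2476099


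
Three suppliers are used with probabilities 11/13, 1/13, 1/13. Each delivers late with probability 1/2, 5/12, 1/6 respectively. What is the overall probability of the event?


P(A) = P(A|B1)P(B1) + P(A|B2)P(B2) + P(A|B3)P(B3)
= 1/2*11/13 + 5/12*1/13 + 1/6*1/13
= 11/26 + 5/156 + 1/78 = 73/156

73/156


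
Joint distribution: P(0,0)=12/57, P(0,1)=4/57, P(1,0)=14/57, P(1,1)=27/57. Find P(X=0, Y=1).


Read from table: P(X=0, Y=1) = 4/57

4/57


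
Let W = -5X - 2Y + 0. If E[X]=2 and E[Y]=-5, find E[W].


E[-5X - 2Y + 0] = -5*E[X] - 2*E[Y] + 0
= (-5)*(2) + (-2)*(-5) + (0)
= -10 + 10 + 0 = 0

0


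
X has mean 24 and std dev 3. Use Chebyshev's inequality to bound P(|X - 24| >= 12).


k = 12/3 = 4
Chebyshev: P(|X-mu| >= k*sigma) <= 1/k^2 = 1/4^2 = 1/16

1/16


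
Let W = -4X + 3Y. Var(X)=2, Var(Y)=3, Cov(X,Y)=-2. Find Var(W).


Var(-4X + 3Y) = (-4)^2*Var(X) + 3^2*Var(Y) + 2*(-4)*3*Cov(X,Y)
= 16*2 + 9*3 - 24*(-2)
= 32 + 27 + 48 = 107

107


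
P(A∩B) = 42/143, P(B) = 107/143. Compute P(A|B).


P(A|B) = P(A∩B)/P(B) = (42/143)/(107/143) = 42/107

42/107


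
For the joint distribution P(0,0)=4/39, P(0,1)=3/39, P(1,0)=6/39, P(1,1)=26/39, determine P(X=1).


P(X=1) = P(1,0)+P(1,1) = 6/39 + 26/39 = 32/39

32/39


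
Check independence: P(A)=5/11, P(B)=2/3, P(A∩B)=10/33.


P(A)*P(B) = 5/11*2/3 = 10/33
P(A∩B) = 10/33, which equals P(A)P(B), so independent

Yes, A and B are independent


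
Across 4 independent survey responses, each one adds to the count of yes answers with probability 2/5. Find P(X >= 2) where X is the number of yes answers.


P(X>=2) = P(X=2) + P(X=3) + P(X=4)
= 216/625 + 96/625 + 16/625
= 328/625

328/625


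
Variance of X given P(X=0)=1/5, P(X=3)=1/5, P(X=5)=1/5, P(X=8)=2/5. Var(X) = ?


E[X] = 24/5, E[X^2] = 162/5
Var(X) = E[X^2] - (E[X])^2 = 162/5 - (24/5)^2 = 234/25

234/25


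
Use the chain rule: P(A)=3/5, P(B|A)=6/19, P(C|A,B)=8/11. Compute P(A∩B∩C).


P(A∩B∩C) = P(A) * P(B|A) * P(C|A∩B)
= 3/5 * 6/19 * 8/11
= 18/95 * 8/11 = 144/1045

144/1045


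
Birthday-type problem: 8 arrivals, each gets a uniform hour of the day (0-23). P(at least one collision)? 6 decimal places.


P(all different) = prod((24-i)/24 for i=0..7) = 0.269399
P(at least one match) = 1 - 0.269399 = 0.730601

0.730601


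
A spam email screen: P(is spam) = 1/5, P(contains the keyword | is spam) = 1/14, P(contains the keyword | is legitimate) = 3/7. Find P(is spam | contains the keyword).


P(A) = P(A|B)P(B) + P(A|B')P(B') = 1/14*1/5 + 3/7*4/5 = 5/14
P(B|A) = P(A|B)P(B)/P(A) = (1/70)/(5/14) = 1/25

1/25


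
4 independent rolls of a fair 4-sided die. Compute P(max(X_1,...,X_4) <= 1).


P(max <= 1) = P(all X_i <= 1) = (P(X_1 <= 1))^4
= (1/4)^4 = 1/256

1/256


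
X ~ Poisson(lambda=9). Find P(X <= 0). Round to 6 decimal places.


P(X<=0) = e^(-9)*9^0/0!
≈ 0.0001234098
≈ 0.000123

0.000123


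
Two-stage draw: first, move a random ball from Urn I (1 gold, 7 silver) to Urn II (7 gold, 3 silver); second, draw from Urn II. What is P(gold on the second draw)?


P(transfer gold) = 1/8; P(transfer silver) = 7/8
If gold transferred: Urn II has 8 gold of 11, so P(gold|gold moved) = 8/11
If silver transferred: Urn II has 7 gold of 11, so P(gold|silver moved) = 7/11
By total probability: P(gold) = 1/8*8/11 + 7/8*7/11 = 57/88

57/88


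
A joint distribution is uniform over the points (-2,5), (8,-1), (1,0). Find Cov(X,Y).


E[X]=7/3, E[Y]=4/3, E[XY]=-6
Cov(X,Y) = E[XY] - E[X]E[Y] = -6 - 7/3*4/3 = -82/9

-82/9


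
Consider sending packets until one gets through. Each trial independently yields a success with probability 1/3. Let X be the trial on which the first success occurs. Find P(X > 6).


P(X > 6) = P(first 6 trials all fail) = (1-p)^6 = (2/3)^6 = 64/729

64/729


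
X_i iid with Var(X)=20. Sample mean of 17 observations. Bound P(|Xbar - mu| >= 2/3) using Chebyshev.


Var(Xbar) = Var(X)/n = 20/17
Chebyshev: P(|Xbar-mu| >= 2/3) <= Var(Xbar)/(2/3)^2 = (20/17)/(4/9) = 45/17
Bound exceeds 1, so trivial bound: 1

1


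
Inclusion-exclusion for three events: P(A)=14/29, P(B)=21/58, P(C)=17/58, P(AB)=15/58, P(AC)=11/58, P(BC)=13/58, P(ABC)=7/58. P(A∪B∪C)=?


P(A∪B∪C) = P(A)+P(B)+P(C) - P(AB)-P(AC)-P(BC) + P(ABC)
= 14/29+21/58+17/58 - 15/58-11/58-13/58 + 7/58
= 17/29

17/29


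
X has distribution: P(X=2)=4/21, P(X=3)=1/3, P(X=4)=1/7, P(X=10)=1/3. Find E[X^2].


E[X^2] = sum(g(x)*P(x))
= 4*4/21 + 9*1/3 + 16*1/7 + 100*1/3
= 827/21

827/21


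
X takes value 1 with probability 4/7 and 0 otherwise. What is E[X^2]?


For Bernoulli: X in {0,1}
E[X^2] = 0^2*(1-4/7) + 1^2*4/7 = 4/7

4/7


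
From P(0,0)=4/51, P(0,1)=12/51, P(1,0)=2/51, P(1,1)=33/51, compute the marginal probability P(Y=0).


P(Y=0) = P(0,0)+P(1,0) = 4/51 + 2/51 = 6/51 = 2/17

2/17


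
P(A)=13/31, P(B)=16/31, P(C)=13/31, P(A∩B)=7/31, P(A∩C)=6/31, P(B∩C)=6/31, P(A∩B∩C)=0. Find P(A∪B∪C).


P(A∪B∪C) = P(A)+P(B)+P(C) - P(AB)-P(AC)-P(BC) + P(ABC)
= 13/31+16/31+13/31 - 7/31-6/31-6/31 + 0
= 23/31

23/31


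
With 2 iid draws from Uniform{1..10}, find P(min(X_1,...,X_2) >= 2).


P(min >= 2) = P(all X_i >= 2) = (P(X_1 >= 2))^2
= (9/10)^2 = 81/100

81/100


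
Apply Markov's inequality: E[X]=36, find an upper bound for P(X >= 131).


Markov: P(X >= a) <= E[X]/a
P(X >= 131) <= 36/131

36/131


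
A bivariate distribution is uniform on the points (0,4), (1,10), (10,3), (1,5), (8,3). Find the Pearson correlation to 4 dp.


Cov(X,Y) = -6.2000, Var(X) = 17.2000, Var(Y) = 6.8000
rho = Cov/(sqrt(VarX)*sqrt(VarY)) = -0.5733

-0.5733


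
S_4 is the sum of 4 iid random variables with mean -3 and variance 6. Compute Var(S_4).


By independence, Var(S_n) = n*Var(X_1) = 4*6 = 24

24


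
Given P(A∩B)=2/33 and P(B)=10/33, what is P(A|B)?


P(A|B) = P(A∩B)/P(B) = (4/66)/(20/66) = 4/20 = 1/5

1/5


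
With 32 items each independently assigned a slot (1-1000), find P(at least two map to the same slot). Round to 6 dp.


P(all different) = prod((1000-i)/1000 for i=0..31) = 0.605748
P(at least one match) = 1 - 0.605748 = 0.394252

0.394252


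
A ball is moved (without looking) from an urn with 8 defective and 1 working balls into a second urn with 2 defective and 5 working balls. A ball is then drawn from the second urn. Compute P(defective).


P(transfer defective) = 8/9; P(transfer working) = 1/9
If defective transferred: Urn II has 3 defective of 8, so P(defective|defective moved) = 3/8
If working transferred: Urn II has 2 defective of 8, so P(defective|working moved) = 1/4
By total probability: P(defective) = 8/9*3/8 + 1/9*1/4 = 13/36

13/36


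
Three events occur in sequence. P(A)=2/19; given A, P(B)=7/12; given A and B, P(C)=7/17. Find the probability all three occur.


P(A∩B∩C) = P(A) * P(B|A) * P(C|A∩B)
= 2/19 * 7/12 * 7/17
= 7/114 * 7/17 = 49/1938

49/1938


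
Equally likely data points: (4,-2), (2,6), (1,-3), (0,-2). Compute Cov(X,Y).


E[X]=7/4, E[Y]=-1/4, E[XY]=1/4
Cov(X,Y) = E[XY] - E[X]E[Y] = 1/4 - 7/4*-1/4 = 11/16

11/16


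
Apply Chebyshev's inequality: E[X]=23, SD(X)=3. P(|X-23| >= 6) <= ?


k = 6/3 = 2
Chebyshev: P(|X-mu| >= k*sigma) <= 1/k^2 = 1/2^2 = 1/4

1/4


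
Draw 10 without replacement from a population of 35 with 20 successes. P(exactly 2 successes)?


P(X=2) = C(20,2)*C(15,8) / C(35,10)
= 190*6435 / 183579396
= 1222650/183579396 = 1425/213962

1425/213962


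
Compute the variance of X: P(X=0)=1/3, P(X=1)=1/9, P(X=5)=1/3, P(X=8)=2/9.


E[X] = 32/9, E[X^2] = 68/3
Var(X) = E[X^2] - (E[X])^2 = 68/3 - (32/9)^2 = 812/81

812/81


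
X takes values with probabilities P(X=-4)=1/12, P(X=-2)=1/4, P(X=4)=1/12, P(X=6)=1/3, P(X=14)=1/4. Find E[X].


E[X] = sum(x * P(x))
= -4*1/12 - 2*1/4 + 4*1/12 + 6*1/3 + 14*1/4
= 5

5


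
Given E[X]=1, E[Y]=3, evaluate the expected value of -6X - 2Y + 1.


E[-6X - 2Y + 1] = -6*E[X] - 2*E[Y] + 1
= (-6)*(1) + (-2)*(3) + (1)
= -6 - 6 + 1 = -11

-11


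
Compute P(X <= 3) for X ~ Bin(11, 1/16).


P(X<=3) = P(X=0) + P(X=1) + P(X=2) + P(X=3)
= 8649755859375/17592186044416 + 6343154296875/17592186044416 + 2114384765625/17592186044416 + 422876953125/17592186044416
= 2191271484375/2199023255552

2191271484375/2199023255552


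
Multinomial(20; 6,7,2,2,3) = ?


20! = 2432902008176640000
Denominator: 6!=720 * 7!=5040 * 2!=2 * 2!=2 * 3!=6
Coefficient = 2432902008176640000 / 87091200 = 27935107200

27935107200


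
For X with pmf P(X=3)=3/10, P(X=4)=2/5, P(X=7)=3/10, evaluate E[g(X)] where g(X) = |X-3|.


E[|X-3|] = sum(g(x)*P(x))
= 0*3/10 + 1*2/5 + 4*3/10
= 8/5

8/5


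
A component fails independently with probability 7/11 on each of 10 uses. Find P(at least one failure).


P(at least one) = 1 - P(none)
P(none) = (1 - 7/11)^10 = (4/11)^10 = 1048576/25937424601
P(at least one) = 1 - 1048576/25937424601 = 25936376025/25937424601

25936376025/25937424601


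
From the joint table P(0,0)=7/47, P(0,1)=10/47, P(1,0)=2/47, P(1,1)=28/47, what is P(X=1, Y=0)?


Read from table: P(X=1, Y=0) = 2/47

2/47


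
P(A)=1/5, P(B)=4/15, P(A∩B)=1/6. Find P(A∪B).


P(A∪B) = P(A) + P(B) - P(A∩B)
= 1/5 + 4/15 - 1/6 = 3/10

3/10


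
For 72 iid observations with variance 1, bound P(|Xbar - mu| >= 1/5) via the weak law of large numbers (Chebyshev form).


Var(Xbar) = Var(X)/n = 1/72
Chebyshev: P(|Xbar-mu| >= 1/5) <= Var(Xbar)/(1/5)^2 = (1/72)/(1/25) = 25/72

25/72


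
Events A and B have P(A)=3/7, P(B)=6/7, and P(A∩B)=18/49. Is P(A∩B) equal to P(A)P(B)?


P(A)*P(B) = 3/7*6/7 = 18/49
P(A∩B) = 18/49, which equals P(A)P(B), so independent

Yes, A and B are independent


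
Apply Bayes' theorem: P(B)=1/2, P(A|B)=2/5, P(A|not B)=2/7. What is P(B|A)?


P(A) = P(A|B)P(B) + P(A|B')P(B') = 2/5*1/2 + 2/7*1/2 = 12/35
P(B|A) = P(A|B)P(B)/P(A) = (1/5)/(12/35) = 7/12

7/12


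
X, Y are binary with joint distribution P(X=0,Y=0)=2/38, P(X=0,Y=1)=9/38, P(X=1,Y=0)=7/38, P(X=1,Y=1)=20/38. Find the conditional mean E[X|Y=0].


P(Y=0) = 9/38
E[X|Y=0] = (0*2 + 1*7)/9 = 7/9

7/9


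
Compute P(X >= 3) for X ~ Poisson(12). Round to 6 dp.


P(X>=3) = 1 - P(X<=2) = 1 - (e^(-12)*12^0/0! + e^(-12)*12^1/1! + e^(-12)*12^2/2!)
≈ 1 - (0.0000061442 + 0.0000737305 + 0.0004423833)
= 1 - 0.0005222580 = 0.9994777420
≈ 0.999478

0.999478


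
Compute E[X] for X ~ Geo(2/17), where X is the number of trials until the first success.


For geometric (trials until first success), E[X] = 1/p = 1/(2/17) = 17/2

17/2


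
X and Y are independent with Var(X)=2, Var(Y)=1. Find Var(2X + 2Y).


Independence => Cov(X,Y)=0
Var(2X + 2Y) = 2^2*Var(X) + 2^2*Var(Y)
= 4*2 + 4*1 = 12

12


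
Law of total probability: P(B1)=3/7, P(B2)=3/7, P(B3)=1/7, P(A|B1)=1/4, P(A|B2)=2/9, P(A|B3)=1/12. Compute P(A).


P(A) = P(A|B1)P(B1) + P(A|B2)P(B2) + P(A|B3)P(B3)
= 1/4*3/7 + 2/9*3/7 + 1/12*1/7
= 3/28 + 2/21 + 1/84 = 3/14

3/14


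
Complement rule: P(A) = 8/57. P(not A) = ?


P(A') = 1 - P(A) = 1 - 8/57 = 49/57

49/57


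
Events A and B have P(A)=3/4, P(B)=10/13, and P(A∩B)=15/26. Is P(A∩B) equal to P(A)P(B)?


P(A)*P(B) = 3/4*10/13 = 15/26
P(A∩B) = 15/26, which equals P(A)P(B), so independent

Yes, A and B are independent


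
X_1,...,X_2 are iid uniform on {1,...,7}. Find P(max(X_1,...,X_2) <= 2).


P(max <= 2) = P(all X_i <= 2) = (P(X_1 <= 2))^2
= (2/7)^2 = 4/49

4/49


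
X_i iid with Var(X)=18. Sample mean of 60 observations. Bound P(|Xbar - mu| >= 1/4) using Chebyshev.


Var(Xbar) = Var(X)/n = 18/60
Chebyshev: P(|Xbar-mu| >= 1/4) <= Var(Xbar)/(1/4)^2 = (3/10)/(1/16) = 24/5
Bound exceeds 1, so trivial bound: 1

1


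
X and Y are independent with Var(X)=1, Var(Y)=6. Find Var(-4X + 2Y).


Independence => Cov(X,Y)=0
Var(-4X + 2Y) = (-4)^2*Var(X) + 2^2*Var(Y)
= 16*1 + 4*6 = 40

40


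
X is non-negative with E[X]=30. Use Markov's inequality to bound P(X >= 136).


Markov: P(X >= a) <= E[X]/a
P(X >= 136) <= 30/136 = 15/68

15/68


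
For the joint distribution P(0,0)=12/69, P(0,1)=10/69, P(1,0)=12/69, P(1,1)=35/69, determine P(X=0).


P(X=0) = P(0,0)+P(0,1) = 12/69 + 10/69 = 22/69

22/69


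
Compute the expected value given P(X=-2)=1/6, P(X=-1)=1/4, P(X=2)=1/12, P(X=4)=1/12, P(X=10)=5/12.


E[X] = sum(x * P(x))
= -2*1/6 - 1*1/4 + 2*1/12 + 4*1/12 + 10*5/12
= 49/12

49/12


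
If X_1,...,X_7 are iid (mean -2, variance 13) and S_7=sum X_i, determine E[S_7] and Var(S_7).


E[S_n] = n*mu = 7*-2 = -14
Var(S_n) = n*sigma^2 = 7*13 = 91

E[S_7]=-14, Var(S_7)=91


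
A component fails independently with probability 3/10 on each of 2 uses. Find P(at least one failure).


P(at least one) = 1 - P(none)
P(none) = (1 - 3/10)^2 = (7/10)^2 = 49/100
P(at least one) = 1 - 49/100 = 51/100

51/100


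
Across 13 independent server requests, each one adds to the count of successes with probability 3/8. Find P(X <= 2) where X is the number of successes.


P(X<=2) = P(X=0) + P(X=1) + P(X=2)
= 1220703125/549755813888 + 9521484375/549755813888 + 17138671875/274877906944
= 22509765625/274877906944

22509765625/274877906944


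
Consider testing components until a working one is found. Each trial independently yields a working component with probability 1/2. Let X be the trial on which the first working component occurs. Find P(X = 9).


P(X=9) = (1-p)^8 * p = (1/2)^8 * 1/2
= 1/256 * 1/2 = 1/512

1/512


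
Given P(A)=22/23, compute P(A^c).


P(A') = 1 - P(A) = 1 - 22/23 = 1/23

1/23


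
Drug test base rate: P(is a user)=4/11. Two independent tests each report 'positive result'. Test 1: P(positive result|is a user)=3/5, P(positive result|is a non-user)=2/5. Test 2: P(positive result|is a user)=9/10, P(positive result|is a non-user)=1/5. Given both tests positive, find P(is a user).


After test 1: P(+) = 3/5*4/11 + 2/5*7/11 = 26/55
P(B|+) = (12/55)/(26/55) = 6/13
After test 2 (use post1 as new prior): P(+) = 9/10*6/13 + 1/5*7/13 = 34/65
P(B|+,+) = (27/65)/(34/65) = 27/34

27/34


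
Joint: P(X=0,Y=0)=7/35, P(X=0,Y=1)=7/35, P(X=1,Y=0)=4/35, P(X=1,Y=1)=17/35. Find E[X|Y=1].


P(Y=1) = 24/35
E[X|Y=1] = (0*7 + 1*17)/24 = 17/24

17/24


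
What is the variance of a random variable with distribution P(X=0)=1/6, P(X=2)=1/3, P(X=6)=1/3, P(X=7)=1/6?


E[X] = 23/6, E[X^2] = 43/2
Var(X) = E[X^2] - (E[X])^2 = 43/2 - (23/6)^2 = 245/36

245/36


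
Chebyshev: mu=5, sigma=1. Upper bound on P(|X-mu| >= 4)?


k = 4/1 = 4
Chebyshev: P(|X-mu| >= k*sigma) <= 1/k^2 = 1/4^2 = 1/16

1/16


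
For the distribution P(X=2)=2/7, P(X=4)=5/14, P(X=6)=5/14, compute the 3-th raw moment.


E[X^3] = sum(x^3 * P(x))
= 8*2/7 + 64*5/14 + 216*5/14
= 716/7

716/7


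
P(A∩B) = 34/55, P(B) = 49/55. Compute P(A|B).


P(A|B) = P(A∩B)/P(B) = (34/55)/(49/55) = 34/49

34/49


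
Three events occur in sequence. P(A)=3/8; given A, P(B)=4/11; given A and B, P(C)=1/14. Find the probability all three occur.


P(A∩B∩C) = P(A) * P(B|A) * P(C|A∩B)
= 3/8 * 4/11 * 1/14
= 3/22 * 1/14 = 3/308

3/308


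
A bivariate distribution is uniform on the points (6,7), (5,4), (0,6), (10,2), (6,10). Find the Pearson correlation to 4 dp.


Cov(X,Y) = -2.9200, Var(X) = 10.2400, Var(Y) = 7.3600
rho = Cov/(sqrt(VarX)*sqrt(VarY)) = -0.3364

-0.3364


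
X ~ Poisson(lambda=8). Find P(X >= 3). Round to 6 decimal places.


P(X>=3) = 1 - P(X<=2) = 1 - (e^(-8)*8^0/0! + e^(-8)*8^1/1! + e^(-8)*8^2/2!)
≈ 1 - (0.0003354626 + 0.0026837010 + 0.0107348041)
= 1 - 0.0137539677 = 0.9862460323
≈ 0.986246

0.986246


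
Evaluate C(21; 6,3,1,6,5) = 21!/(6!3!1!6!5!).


21! = 51090942171709440000
Denominator: 6!=720 * 3!=6 * 1!=1 * 6!=720 * 5!=120
Coefficient = 51090942171709440000 / 373248000 = 136882025280

136882025280


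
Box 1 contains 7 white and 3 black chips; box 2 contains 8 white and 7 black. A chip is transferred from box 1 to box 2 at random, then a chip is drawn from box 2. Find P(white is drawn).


P(transfer white) = 7/10; P(transfer black) = 3/10
If white transferred: Urn II has 9 white of 16, so P(white|white moved) = 9/16
If black transferred: Urn II has 8 white of 16, so P(white|black moved) = 1/2
By total probability: P(white) = 7/10*9/16 + 3/10*1/2 = 87/160

87/160


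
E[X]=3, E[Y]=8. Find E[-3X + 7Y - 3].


E[-3X + 7Y - 3] = -3*E[X] + 7*E[Y] - 3
= (-3)*(3) + (7)*(8) + (-3)
= -9 + 56 - 3 = 44

44


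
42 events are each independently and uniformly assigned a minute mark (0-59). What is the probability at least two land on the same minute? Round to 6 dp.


P(all different) = prod((60-i)/60 for i=0..41) = 0.000000
P(at least one match) = 1 - 0.000000 = 1.000000

1.000000


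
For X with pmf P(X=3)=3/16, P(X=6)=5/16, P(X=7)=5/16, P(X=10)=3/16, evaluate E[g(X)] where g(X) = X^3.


E[X^3] = sum(g(x)*P(x))
= 27*3/16 + 216*5/16 + 343*5/16 + 1000*3/16
= 1469/4

1469/4


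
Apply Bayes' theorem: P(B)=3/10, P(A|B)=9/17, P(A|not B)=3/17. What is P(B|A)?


P(A) = P(A|B)P(B) + P(A|B')P(B') = 9/17*3/10 + 3/17*7/10 = 24/85
P(B|A) = P(A|B)P(B)/P(A) = (27/170)/(24/85) = 9/16

9/16


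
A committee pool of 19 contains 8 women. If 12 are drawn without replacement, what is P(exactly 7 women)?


P(X=7) = C(8,7)*C(11,5) / C(19,12)
= 8*462 / 50388
= 3696/50388 = 308/4199

308/4199


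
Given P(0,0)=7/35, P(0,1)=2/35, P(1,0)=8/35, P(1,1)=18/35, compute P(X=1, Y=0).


Read from table: P(X=1, Y=0) = 8/35

8/35


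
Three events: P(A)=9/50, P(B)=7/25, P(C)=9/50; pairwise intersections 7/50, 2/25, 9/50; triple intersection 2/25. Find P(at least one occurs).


P(A∪B∪C) = P(A)+P(B)+P(C) - P(AB)-P(AC)-P(BC) + P(ABC)
= 9/50+7/25+9/50 - 7/50-2/25-9/50 + 2/25
= 8/25

8/25


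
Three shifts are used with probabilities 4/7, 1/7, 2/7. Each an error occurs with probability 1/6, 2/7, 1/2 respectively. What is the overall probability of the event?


P(A) = P(A|B1)P(B1) + P(A|B2)P(B2) + P(A|B3)P(B3)
= 1/6*4/7 + 2/7*1/7 + 1/2*2/7
= 2/21 + 2/49 + 1/7 = 41/147

41/147


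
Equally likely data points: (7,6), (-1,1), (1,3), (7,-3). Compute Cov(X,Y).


E[X]=7/2, E[Y]=7/4, E[XY]=23/4
Cov(X,Y) = E[XY] - E[X]E[Y] = 23/4 - 7/2*7/4 = -3/8

-3/8


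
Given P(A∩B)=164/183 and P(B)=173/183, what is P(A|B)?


P(A|B) = P(A∩B)/P(B) = (164/183)/(173/183) = 164/173

164/173


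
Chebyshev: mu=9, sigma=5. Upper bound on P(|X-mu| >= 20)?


k = 20/5 = 4
Chebyshev: P(|X-mu| >= k*sigma) <= 1/k^2 = 1/4^2 = 1/16

1/16


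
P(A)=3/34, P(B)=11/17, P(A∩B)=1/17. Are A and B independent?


P(A)*P(B) = 3/34*11/17 = 33/578
P(A∩B) = 1/17 != 33/578, so not independent

No, A and B are not independent


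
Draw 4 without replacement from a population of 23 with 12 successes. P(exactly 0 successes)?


P(X=0) = C(12,0)*C(11,4) / C(23,4)
= 1*330 / 8855
= 330/8855 = 6/161

6/161


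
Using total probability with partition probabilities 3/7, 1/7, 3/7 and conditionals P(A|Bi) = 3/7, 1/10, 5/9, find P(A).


P(A) = P(A|B1)P(B1) + P(A|B2)P(B2) + P(A|B3)P(B3)
= 3/7*3/7 + 1/10*1/7 + 5/9*3/7
= 9/49 + 1/70 + 5/21 = 641/1470

641/1470


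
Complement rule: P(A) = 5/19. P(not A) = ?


P(A') = 1 - P(A) = 1 - 5/19 = 14/19

14/19


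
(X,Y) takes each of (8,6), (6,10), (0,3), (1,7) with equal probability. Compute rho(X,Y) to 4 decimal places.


Cov(X,Y) = 4.3750, Var(X) = 11.1875, Var(Y) = 6.2500
rho = Cov/(sqrt(VarX)*sqrt(VarY)) = 0.5232

0.5232


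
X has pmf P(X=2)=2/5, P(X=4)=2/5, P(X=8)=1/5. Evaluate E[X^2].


E[X^2] = sum(x^2 * P(x))
= 4*2/5 + 16*2/5 + 64*1/5
= 104/5

104/5


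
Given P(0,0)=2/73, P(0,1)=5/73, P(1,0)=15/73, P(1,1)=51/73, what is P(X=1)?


P(X=1) = P(1,0)+P(1,1) = 15/73 + 51/73 = 66/73

66/73


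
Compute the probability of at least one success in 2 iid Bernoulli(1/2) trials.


P(at least one) = 1 - P(none)
P(none) = (1 - 1/2)^2 = (1/2)^2 = 1/4
P(at least one) = 1 - 1/4 = 3/4

3/4


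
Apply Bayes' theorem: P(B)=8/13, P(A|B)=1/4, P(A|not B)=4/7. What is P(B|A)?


P(A) = P(A|B)P(B) + P(A|B')P(B') = 1/4*8/13 + 4/7*5/13 = 34/91
P(B|A) = P(A|B)P(B)/P(A) = (2/13)/(34/91) = 7/17

7/17


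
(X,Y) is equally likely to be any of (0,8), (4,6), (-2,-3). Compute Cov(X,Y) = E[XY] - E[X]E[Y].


E[X]=2/3, E[Y]=11/3, E[XY]=10
Cov(X,Y) = E[XY] - E[X]E[Y] = 10 - 2/3*11/3 = 68/9

68/9


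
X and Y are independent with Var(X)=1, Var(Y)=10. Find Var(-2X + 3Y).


Independence => Cov(X,Y)=0
Var(-2X + 3Y) = (-2)^2*Var(X) + 3^2*Var(Y)
= 4*1 + 9*10 = 94

94


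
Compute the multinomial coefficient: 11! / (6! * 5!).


11! = 39916800
Denominator: 6!=720 * 5!=120
Coefficient = 39916800 / 86400 = 462

462


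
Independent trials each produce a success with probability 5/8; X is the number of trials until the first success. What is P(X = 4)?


P(X=4) = (1-p)^3 * p = (3/8)^3 * 5/8
= 27/512 * 5/8 = 135/4096

135/4096


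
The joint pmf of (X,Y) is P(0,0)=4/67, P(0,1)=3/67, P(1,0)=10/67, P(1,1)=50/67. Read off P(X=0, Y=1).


Read from table: P(X=0, Y=1) = 3/67

3/67


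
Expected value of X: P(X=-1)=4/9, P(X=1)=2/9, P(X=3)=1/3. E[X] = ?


E[X] = sum(x * P(x))
= -1*4/9 + 1*2/9 + 3*1/3
= 7/9

7/9


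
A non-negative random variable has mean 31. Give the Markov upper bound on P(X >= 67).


Markov: P(X >= a) <= E[X]/a
P(X >= 67) <= 31/67

31/67


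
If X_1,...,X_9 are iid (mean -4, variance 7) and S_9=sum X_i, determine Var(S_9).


By independence, Var(S_n) = n*Var(X_1) = 9*7 = 63

63


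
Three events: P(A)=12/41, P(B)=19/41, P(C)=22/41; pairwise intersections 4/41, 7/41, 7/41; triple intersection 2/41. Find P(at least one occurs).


P(A∪B∪C) = P(A)+P(B)+P(C) - P(AB)-P(AC)-P(BC) + P(ABC)
= 12/41+19/41+22/41 - 4/41-7/41-7/41 + 2/41
= 37/41

37/41


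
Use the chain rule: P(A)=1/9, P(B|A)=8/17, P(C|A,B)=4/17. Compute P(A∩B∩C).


P(A∩B∩C) = P(A) * P(B|A) * P(C|A∩B)
= 1/9 * 8/17 * 4/17
= 8/153 * 4/17 = 32/2601

32/2601


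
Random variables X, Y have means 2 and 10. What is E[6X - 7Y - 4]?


E[6X - 7Y - 4] = 6*E[X] - 7*E[Y] - 4
= (6)*(2) + (-7)*(10) + (-4)
= 12 - 70 - 4 = -62

-62


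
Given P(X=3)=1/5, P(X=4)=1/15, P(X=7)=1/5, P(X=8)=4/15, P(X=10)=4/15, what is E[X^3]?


E[X^3] = sum(g(x)*P(x))
= 27*1/5 + 64*1/15 + 343*1/5 + 512*4/15 + 1000*4/15
= 7222/15

7222/15


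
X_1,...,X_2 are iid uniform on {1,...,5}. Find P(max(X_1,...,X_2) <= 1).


P(max <= 1) = P(all X_i <= 1) = (P(X_1 <= 1))^2
= (1/5)^2 = 1/25

1/25


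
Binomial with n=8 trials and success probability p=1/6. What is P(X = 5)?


P(X=5) = C(8,5) * p^5 * (1-p)^3
= 56 * 1/7776 * 125/216
= 875/209952

875/209952


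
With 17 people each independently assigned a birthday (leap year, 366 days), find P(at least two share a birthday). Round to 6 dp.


P(all different) = prod((366-i)/366 for i=0..16) = 0.685712
P(at least one match) = 1 - 0.685712 = 0.314288

0.314288


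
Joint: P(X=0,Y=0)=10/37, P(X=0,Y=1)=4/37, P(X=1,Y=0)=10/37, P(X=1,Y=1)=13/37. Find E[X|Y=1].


P(Y=1) = 17/37
E[X|Y=1] = (0*4 + 1*13)/17 = 13/17

13/17


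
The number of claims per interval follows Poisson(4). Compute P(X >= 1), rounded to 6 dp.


P(X>=1) = 1 - P(X<=0) = 1 - (e^(-4)*4^0/0!)
≈ 1 - 0.0183156389 = 0.9816843611
≈ 0.981684

0.981684


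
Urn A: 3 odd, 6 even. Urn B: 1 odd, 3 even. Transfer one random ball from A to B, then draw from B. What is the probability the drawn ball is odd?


P(transfer odd) = 3/9 = 1/3; P(transfer even) = 2/3
If odd transferred: Urn II has 2 odd of 5, so P(odd|odd moved) = 2/5
If even transferred: Urn II has 1 odd of 5, so P(odd|even moved) = 1/5
By total probability: P(odd) = 1/3*2/5 + 2/3*1/5 = 4/15

4/15


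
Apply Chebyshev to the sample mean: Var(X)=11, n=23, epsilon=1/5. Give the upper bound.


Var(Xbar) = Var(X)/n = 11/23
Chebyshev: P(|Xbar-mu| >= 1/5) <= Var(Xbar)/(1/5)^2 = (11/23)/(1/25) = 275/23
Bound exceeds 1, so trivial bound: 1

1


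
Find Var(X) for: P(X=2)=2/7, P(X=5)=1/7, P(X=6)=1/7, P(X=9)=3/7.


E[X] = 6, E[X^2] = 312/7
Var(X) = E[X^2] - (E[X])^2 = 312/7 - (6)^2 = 60/7

60/7


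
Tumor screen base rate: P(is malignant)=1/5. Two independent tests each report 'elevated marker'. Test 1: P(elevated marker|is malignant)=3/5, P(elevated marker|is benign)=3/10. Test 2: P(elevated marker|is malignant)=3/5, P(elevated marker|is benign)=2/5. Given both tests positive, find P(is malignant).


After test 1: P(+) = 3/5*1/5 + 3/10*4/5 = 9/25
P(B|+) = (3/25)/(9/25) = 1/3
After test 2 (use post1 as new prior): P(+) = 3/5*1/3 + 2/5*2/3 = 7/15
P(B|+,+) = (1/5)/(7/15) = 3/7

3/7


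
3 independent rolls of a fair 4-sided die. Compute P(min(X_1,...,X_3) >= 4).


P(min >= 4) = P(all X_i >= 4) = (P(X_1 >= 4))^3
= (1/4)^3 = 1/64

1/64


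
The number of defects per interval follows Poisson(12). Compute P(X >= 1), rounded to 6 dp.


P(X>=1) = 1 - P(X<=0) = 1 - (e^(-12)*12^0/0!)
≈ 1 - 0.0000061442 = 0.9999938558
≈ 0.999994

0.999994


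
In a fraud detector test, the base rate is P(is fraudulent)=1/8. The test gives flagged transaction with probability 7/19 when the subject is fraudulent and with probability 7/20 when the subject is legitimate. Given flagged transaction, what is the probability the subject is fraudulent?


P(A) = P(A|B)P(B) + P(A|B')P(B') = 7/19*1/8 + 7/20*7/8 = 1071/3040
P(B|A) = P(A|B)P(B)/P(A) = (7/152)/(1071/3040) = 20/153

20/153


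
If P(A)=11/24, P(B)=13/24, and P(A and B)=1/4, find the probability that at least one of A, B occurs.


P(A∪B) = P(A) + P(B) - P(A∩B)
= 11/24 + 13/24 - 1/4 = 3/4

3/4


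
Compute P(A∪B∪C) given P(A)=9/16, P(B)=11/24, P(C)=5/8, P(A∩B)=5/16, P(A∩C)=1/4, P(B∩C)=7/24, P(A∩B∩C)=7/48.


P(A∪B∪C) = P(A)+P(B)+P(C) - P(AB)-P(AC)-P(BC) + P(ABC)
= 9/16+11/24+5/8 - 5/16-1/4-7/24 + 7/48
= 15/16

15/16


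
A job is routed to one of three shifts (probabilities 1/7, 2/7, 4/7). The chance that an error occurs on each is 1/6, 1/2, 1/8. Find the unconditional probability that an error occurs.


P(A) = P(A|B1)P(B1) + P(A|B2)P(B2) + P(A|B3)P(B3)
= 1/6*1/7 + 1/2*2/7 + 1/8*4/7
= 1/42 + 1/7 + 1/14 = 5/21

5/21


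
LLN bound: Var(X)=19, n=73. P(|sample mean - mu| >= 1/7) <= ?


Var(Xbar) = Var(X)/n = 19/73
Chebyshev: P(|Xbar-mu| >= 1/7) <= Var(Xbar)/(1/7)^2 = (19/73)/(1/49) = 931/73
Bound exceeds 1, so trivial bound: 1

1


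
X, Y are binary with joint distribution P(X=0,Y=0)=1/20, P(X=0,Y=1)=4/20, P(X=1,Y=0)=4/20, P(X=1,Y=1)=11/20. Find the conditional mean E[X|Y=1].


P(Y=1) = 15/20
E[X|Y=1] = (0*4 + 1*11)/15 = 11/15

11/15


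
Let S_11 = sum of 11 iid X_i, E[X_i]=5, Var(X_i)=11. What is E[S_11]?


E[S_n] = n*E[X_1] = 11*5 = 55

55


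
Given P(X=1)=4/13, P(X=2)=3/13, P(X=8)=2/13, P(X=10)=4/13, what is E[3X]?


E[3X] = sum(g(x)*P(x))
= 3*4/13 + 6*3/13 + 24*2/13 + 30*4/13
= 198/13

198/13


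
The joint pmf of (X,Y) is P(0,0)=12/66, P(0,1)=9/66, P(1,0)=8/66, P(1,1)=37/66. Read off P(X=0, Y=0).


Read from table: P(X=0, Y=0) = 12/66 = 2/11

2/11


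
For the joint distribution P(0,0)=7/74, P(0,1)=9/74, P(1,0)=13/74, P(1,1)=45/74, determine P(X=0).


P(X=0) = P(0,0)+P(0,1) = 7/74 + 9/74 = 16/74 = 8/37

8/37


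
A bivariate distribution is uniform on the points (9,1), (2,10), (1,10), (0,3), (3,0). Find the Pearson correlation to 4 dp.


Cov(X,Y) = -6.6000, Var(X) = 10.0000, Var(Y) = 18.9600
rho = Cov/(sqrt(VarX)*sqrt(VarY)) = -0.4793

-0.4793


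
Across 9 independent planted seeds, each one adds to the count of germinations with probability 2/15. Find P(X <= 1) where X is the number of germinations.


P(X<=1) = P(X=0) + P(X=1)
= 10604499373/38443359375 + 1631461442/4271484375
= 25287652351/38443359375

25287652351/38443359375


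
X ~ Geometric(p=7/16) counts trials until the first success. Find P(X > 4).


P(X > 4) = P(first 4 trials all fail) = (1-p)^4 = (9/16)^4 = 6561/65536

6561/65536


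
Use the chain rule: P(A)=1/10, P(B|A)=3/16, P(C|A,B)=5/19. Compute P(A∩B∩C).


P(A∩B∩C) = P(A) * P(B|A) * P(C|A∩B)
= 1/10 * 3/16 * 5/19
= 3/160 * 5/19 = 3/608

3/608


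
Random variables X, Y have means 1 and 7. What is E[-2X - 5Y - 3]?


E[-2X - 5Y - 3] = -2*E[X] - 5*E[Y] - 3
= (-2)*(1) + (-5)*(7) + (-3)
= -2 - 35 - 3 = -40

-40


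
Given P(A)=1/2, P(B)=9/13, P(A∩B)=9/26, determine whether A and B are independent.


P(A)*P(B) = 1/2*9/13 = 9/26
P(A∩B) = 9/26, which equals P(A)P(B), so independent

Yes, A and B are independent


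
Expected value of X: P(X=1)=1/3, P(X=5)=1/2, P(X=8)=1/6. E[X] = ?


E[X] = sum(x * P(x))
= 1*1/3 + 5*1/2 + 8*1/6
= 25/6

25/6


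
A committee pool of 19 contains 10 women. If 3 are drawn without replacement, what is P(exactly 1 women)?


P(X=1) = C(10,1)*C(9,2) / C(19,3)
= 10*36 / 969
= 360/969 = 120/323

120/323


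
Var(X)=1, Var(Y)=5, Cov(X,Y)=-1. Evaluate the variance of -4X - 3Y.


Var(-4X - 3Y) = (-4)^2*Var(X) + (-3)^2*Var(Y) + 2*(-4)*(-3)*Cov(X,Y)
= 16*1 + 9*5 + 24*(-1)
= 16 + 45 - 24 = 37

37


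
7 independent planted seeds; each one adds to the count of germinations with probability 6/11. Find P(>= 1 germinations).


P(at least one) = 1 - P(none)
P(none) = (1 - 6/11)^7 = (5/11)^7 = 78125/19487171
P(at least one) = 1 - 78125/19487171 = 19409046/19487171

19409046/19487171


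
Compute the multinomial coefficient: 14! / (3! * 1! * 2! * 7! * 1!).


14! = 87178291200
Denominator: 3!=6 * 1!=1 * 2!=2 * 7!=5040 * 1!=1
Coefficient = 87178291200 / 60480 = 1441440

1441440


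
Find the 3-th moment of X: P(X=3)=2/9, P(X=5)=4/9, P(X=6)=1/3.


E[X^3] = sum(x^3 * P(x))
= 27*2/9 + 125*4/9 + 216*1/3
= 1202/9

1202/9


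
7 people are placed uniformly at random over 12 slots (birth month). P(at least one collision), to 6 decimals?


P(all different) = prod((12-i)/12 for i=0..6) = 0.111400
P(at least one match) = 1 - 0.111400 = 0.888600

0.888600


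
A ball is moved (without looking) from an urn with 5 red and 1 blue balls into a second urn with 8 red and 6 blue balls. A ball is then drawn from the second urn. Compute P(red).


P(transfer red) = 5/6; P(transfer blue) = 1/6
If red transferred: Urn II has 9 red of 15, so P(red|red moved) = 3/5
If blue transferred: Urn II has 8 red of 15, so P(red|blue moved) = 8/15
By total probability: P(red) = 5/6*3/5 + 1/6*8/15 = 53/90

53/90


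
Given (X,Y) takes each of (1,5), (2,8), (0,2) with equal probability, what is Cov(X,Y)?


E[X]=1, E[Y]=5, E[XY]=7
Cov(X,Y) = E[XY] - E[X]E[Y] = 7 - 1*5 = 2

2


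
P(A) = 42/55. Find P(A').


P(A') = 1 - P(A) = 1 - 42/55 = 13/55

13/55


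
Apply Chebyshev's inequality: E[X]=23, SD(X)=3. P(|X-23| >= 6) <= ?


k = 6/3 = 2
Chebyshev: P(|X-mu| >= k*sigma) <= 1/k^2 = 1/2^2 = 1/4

1/4


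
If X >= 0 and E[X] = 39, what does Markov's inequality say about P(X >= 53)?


Markov: P(X >= a) <= E[X]/a
P(X >= 53) <= 39/53

39/53


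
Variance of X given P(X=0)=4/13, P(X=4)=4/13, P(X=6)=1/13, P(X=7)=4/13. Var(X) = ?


E[X] = 50/13, E[X^2] = 296/13
Var(X) = E[X^2] - (E[X])^2 = 296/13 - (50/13)^2 = 1348/169

1348/169


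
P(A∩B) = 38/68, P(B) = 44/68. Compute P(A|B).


P(A|B) = P(A∩B)/P(B) = (38/68)/(44/68) = 38/44 = 19/22

19/22


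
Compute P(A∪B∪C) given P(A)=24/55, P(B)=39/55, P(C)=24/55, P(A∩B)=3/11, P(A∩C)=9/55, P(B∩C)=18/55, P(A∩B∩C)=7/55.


P(A∪B∪C) = P(A)+P(B)+P(C) - P(AB)-P(AC)-P(BC) + P(ABC)
= 24/55+39/55+24/55 - 3/11-9/55-18/55 + 7/55
= 52/55

52/55


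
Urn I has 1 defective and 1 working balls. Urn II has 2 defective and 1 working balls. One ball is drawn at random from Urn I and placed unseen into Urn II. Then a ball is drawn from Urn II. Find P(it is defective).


P(transfer defective) = 1/2; P(transfer working) = 1/2
If defective transferred: Urn II has 3 defective of 4, so P(defective|defective moved) = 3/4
If working transferred: Urn II has 2 defective of 4, so P(defective|working moved) = 1/2
By total probability: P(defective) = 1/2*3/4 + 1/2*1/2 = 5/8

5/8


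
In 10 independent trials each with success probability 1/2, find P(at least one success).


P(at least one) = 1 - P(none)
P(none) = (1 - 1/2)^10 = (1/2)^10 = 1/1024
P(at least one) = 1 - 1/1024 = 1023/1024

1023/1024


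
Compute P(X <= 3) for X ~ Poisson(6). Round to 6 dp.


P(X<=3) = e^(-6)*6^0/0! + e^(-6)*6^1/1! + e^(-6)*6^2/2! + e^(-6)*6^3/3!
≈ 0.0024787522 + 0.0148725131 + 0.0446175392 + 0.0892350784
= 0.1512038829
≈ 0.151204

0.151204


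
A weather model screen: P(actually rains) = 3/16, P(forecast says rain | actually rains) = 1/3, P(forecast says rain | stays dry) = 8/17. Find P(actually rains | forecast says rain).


P(A) = P(A|B)P(B) + P(A|B')P(B') = 1/3*3/16 + 8/17*13/16 = 121/272
P(B|A) = P(A|B)P(B)/P(A) = (1/16)/(121/272) = 17/121

17/121


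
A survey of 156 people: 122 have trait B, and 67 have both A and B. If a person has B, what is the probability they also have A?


P(A|B) = P(A∩B)/P(B) = (67/156)/(122/156) = 67/122

67/122


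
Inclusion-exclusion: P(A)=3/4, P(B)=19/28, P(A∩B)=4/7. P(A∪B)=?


P(A∪B) = P(A) + P(B) - P(A∩B)
= 3/4 + 19/28 - 4/7 = 6/7

6/7


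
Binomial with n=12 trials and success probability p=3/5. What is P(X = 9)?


P(X=9) = C(12,9) * p^9 * (1-p)^3
= 220 * 19683/1953125 * 8/125
= 6928416/48828125

6928416/48828125


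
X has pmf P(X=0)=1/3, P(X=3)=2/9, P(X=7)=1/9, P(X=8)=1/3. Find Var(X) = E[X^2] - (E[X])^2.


E[X] = 37/9, E[X^2] = 259/9
Var(X) = E[X^2] - (E[X])^2 = 259/9 - (37/9)^2 = 962/81

962/81


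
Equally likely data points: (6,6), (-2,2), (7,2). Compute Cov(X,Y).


E[X]=11/3, E[Y]=10/3, E[XY]=46/3
Cov(X,Y) = E[XY] - E[X]E[Y] = 46/3 - 11/3*10/3 = 28/9

28/9


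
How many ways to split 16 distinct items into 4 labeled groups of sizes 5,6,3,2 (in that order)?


16! = 20922789888000
Denominator: 5!=120 * 6!=720 * 3!=6 * 2!=2
Coefficient = 20922789888000 / 1036800 = 20180160

20180160


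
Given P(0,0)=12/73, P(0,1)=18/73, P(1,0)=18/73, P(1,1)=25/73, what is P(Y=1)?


P(Y=1) = P(0,1)+P(1,1) = 18/73 + 25/73 = 43/73

43/73


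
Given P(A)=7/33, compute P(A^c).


P(A') = 1 - P(A) = 1 - 7/33 = 26/33

26/33


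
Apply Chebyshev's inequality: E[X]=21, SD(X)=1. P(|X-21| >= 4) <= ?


k = 4/1 = 4
Chebyshev: P(|X-mu| >= k*sigma) <= 1/k^2 = 1/4^2 = 1/16

1/16


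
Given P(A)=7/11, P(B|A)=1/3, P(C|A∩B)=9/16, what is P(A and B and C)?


P(A∩B∩C) = P(A) * P(B|A) * P(C|A∩B)
= 7/11 * 1/3 * 9/16
= 7/33 * 9/16 = 21/176

21/176


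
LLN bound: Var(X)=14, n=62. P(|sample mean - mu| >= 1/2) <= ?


Var(Xbar) = Var(X)/n = 14/62
Chebyshev: P(|Xbar-mu| >= 1/2) <= Var(Xbar)/(1/2)^2 = (7/31)/(1/4) = 28/31

28/31


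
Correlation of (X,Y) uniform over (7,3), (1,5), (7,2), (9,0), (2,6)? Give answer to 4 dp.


Cov(X,Y) = -6.2400, Var(X) = 9.7600, Var(Y) = 4.5600
rho = Cov/(sqrt(VarX)*sqrt(VarY)) = -0.9354

-0.9354


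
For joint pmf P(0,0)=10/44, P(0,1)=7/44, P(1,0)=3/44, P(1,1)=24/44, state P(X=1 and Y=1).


Read from table: P(X=1, Y=1) = 24/44 = 6/11

6/11


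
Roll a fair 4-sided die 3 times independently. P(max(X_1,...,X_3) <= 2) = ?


P(max <= 2) = P(all X_i <= 2) = (P(X_1 <= 2))^3
= (2/4)^3 = (1/2)^3 = 1/8

1/8


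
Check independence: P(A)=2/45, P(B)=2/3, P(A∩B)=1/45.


P(A)*P(B) = 2/45*2/3 = 4/135
P(A∩B) = 1/45 != 4/135, so not independent

No, A and B are not independent


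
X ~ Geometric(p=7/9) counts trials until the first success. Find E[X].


For geometric (trials until first success), E[X] = 1/p = 1/(7/9) = 9/7

9/7


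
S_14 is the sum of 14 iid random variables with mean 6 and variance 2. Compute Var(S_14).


By independence, Var(S_n) = n*Var(X_1) = 14*2 = 28

28


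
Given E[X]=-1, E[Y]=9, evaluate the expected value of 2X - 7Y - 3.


E[2X - 7Y - 3] = 2*E[X] - 7*E[Y] - 3
= (2)*(-1) + (-7)*(9) + (-3)
= -2 - 63 - 3 = -68

-68


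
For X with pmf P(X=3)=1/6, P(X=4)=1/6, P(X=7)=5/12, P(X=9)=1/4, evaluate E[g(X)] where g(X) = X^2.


E[X^2] = sum(g(x)*P(x))
= 9*1/6 + 16*1/6 + 49*5/12 + 81*1/4
= 269/6

269/6


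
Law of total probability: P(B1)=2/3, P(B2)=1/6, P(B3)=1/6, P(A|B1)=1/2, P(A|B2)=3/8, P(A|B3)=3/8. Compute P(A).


P(A) = P(A|B1)P(B1) + P(A|B2)P(B2) + P(A|B3)P(B3)
= 1/2*2/3 + 3/8*1/6 + 3/8*1/6
= 1/3 + 1/16 + 1/16 = 11/24

11/24


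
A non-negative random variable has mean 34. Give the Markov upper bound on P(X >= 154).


Markov: P(X >= a) <= E[X]/a
P(X >= 154) <= 34/154 = 17/77

17/77


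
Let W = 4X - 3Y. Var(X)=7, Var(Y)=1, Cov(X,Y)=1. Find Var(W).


Var(4X - 3Y) = 4^2*Var(X) + (-3)^2*Var(Y) + 2*4*(-3)*Cov(X,Y)
= 16*7 + 9*1 - 24*1
= 112 + 9 - 24 = 97

97


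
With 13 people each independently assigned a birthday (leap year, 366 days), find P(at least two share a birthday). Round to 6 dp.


P(all different) = prod((366-i)/366 for i=0..12) = 0.806071
P(at least one match) = 1 - 0.806071 = 0.193929

0.193929


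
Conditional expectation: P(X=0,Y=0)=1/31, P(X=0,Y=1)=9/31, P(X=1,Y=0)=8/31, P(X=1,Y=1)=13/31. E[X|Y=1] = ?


P(Y=1) = 22/31
E[X|Y=1] = (0*9 + 1*13)/22 = 13/22

13/22


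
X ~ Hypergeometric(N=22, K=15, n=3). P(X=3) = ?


P(X=3) = C(15,3)*C(7,0) / C(22,3)
= 455*1 / 1540
= 455/1540 = 13/44

13/44


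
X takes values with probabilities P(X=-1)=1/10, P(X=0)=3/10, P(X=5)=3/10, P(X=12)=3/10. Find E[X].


E[X] = sum(x * P(x))
= -1*1/10 + 0*3/10 + 5*3/10 + 12*3/10
= 5

5
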